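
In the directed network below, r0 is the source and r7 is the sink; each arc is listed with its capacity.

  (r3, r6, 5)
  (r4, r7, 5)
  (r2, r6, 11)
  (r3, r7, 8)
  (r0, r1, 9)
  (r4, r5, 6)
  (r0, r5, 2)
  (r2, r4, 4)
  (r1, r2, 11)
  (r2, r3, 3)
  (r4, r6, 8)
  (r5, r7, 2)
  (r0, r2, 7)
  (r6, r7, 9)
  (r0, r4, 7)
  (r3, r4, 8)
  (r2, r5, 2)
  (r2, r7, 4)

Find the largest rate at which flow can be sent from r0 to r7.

23

Augment r0→r2→r7: bottleneck 4, flow now 4.
Augment r0→r4→r7: bottleneck 5, flow now 9.
Augment r0→r5→r7: bottleneck 2, flow now 11.
Augment r0→r2→r3→r7: bottleneck 3, flow now 14.
Augment r0→r4→r6→r7: bottleneck 2, flow now 16.
Augment r0→r1→r2→r6→r7: bottleneck 7, flow now 23.
No augmenting path remains; maximum flow = 23.
In the residual graph, reachable from r0: {r0, r1, r2, r4, r5, r6}.
Min-cut edges: r2→r3 (3), r2→r7 (4), r4→r7 (5), r5→r7 (2), r6→r7 (9); capacity 3 + 4 + 5 + 2 + 9 = 23.
This cut is saturated, so no flow can exceed 23.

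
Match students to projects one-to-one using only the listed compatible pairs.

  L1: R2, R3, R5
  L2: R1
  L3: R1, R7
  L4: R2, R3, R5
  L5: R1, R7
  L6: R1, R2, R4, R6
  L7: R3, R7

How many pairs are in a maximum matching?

Unit-capacity flow: source→left, listed edges, right→sink; max matching = max flow.
Augmenting path L1→R2 (+1); matched 1.
Augmenting path L2→R1 (+1); matched 2.
Augmenting path L3→R7 (+1); matched 3.
Augmenting path L4→R3 (+1); matched 4.
Augmenting path L6→R4 (+1); matched 5.
Augmenting path L7→R3→L4→R5 (+1); matched 6.
No augmenting path remains; maximum matching = 6.
König certificate: {L1, L4, L6, L7, R1, R7} is a vertex cover of size 6 (every listed pair touches it), so no matching can be larger.

6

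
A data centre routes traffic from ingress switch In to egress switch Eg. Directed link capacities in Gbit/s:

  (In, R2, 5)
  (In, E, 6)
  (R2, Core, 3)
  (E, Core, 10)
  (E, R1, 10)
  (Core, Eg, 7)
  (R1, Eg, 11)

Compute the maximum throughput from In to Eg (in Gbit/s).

9

Augment In→R2→Core→Eg: bottleneck 3, flow now 3.
Augment In→E→Core→Eg: bottleneck 4, flow now 7.
Augment In→E→R1→Eg: bottleneck 2, flow now 9.
No augmenting path remains; maximum flow = 9.
In the residual graph, reachable from In: {In, R2}.
Min-cut edges: In→E (6), R2→Core (3); capacity 6 + 3 = 9.
This cut is saturated, so no flow can exceed 9.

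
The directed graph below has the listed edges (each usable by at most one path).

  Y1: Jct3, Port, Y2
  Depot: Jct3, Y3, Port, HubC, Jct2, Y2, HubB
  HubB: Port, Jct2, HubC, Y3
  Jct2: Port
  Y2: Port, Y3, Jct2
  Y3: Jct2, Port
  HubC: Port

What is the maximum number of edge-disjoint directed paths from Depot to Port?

6

Assign every edge capacity 1; by Menger, the answer equals the max flow.
Path Depot→Port (+1); total 1.
Path Depot→HubB→Port (+1); total 2.
Path Depot→Y2→Port (+1); total 3.
Path Depot→Y3→Port (+1); total 4.
Path Depot→HubC→Port (+1); total 5.
Path Depot→Jct2→Port (+1); total 6.
No residual Depot→Port path; max flow = 6.
Certifying cut of size 6: {Depot→HubB, Depot→HubC, Depot→Jct2, Depot→Port, Depot→Y2, Depot→Y3}.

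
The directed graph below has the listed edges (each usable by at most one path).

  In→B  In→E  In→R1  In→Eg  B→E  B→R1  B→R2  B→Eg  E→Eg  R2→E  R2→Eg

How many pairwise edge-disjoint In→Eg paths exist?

Assign every edge capacity 1; by Menger, the answer equals the max flow.
Path In→Eg (+1); total 1.
Path In→B→Eg (+1); total 2.
Path In→E→Eg (+1); total 3.
No residual In→Eg path; max flow = 3.
Certifying cut of size 3: {In→B, In→E, In→Eg}.

3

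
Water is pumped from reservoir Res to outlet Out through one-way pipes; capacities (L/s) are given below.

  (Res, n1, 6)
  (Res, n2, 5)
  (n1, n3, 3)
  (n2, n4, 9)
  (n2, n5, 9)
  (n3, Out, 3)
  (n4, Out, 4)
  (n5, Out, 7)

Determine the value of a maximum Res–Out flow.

Augment Res→n1→n3→Out: bottleneck 3, flow now 3.
Augment Res→n2→n4→Out: bottleneck 4, flow now 7.
Augment Res→n2→n5→Out: bottleneck 1, flow now 8.
No augmenting path remains; maximum flow = 8.
In the residual graph, reachable from Res: {Res, n1}.
Min-cut edges: Res→n2 (5), n1→n3 (3); capacity 5 + 3 = 8.
This cut is saturated, so no flow can exceed 8.

8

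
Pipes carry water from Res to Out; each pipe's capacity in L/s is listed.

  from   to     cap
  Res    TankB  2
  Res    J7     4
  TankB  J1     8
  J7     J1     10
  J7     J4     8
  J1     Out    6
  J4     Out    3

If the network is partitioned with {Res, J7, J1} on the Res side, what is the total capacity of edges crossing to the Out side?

16

Edges leaving {Res, J7, J1}: Res→TankB (2), J7→J4 (8), J1→Out (6).
Cut capacity = 2 + 8 + 6 = 16.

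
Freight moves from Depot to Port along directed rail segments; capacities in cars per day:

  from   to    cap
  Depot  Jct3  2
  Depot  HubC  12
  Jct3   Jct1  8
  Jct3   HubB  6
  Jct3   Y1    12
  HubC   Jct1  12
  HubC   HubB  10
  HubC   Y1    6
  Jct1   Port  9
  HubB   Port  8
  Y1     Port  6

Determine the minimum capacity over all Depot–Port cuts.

Augment Depot→Jct3→Jct1→Port: bottleneck 2, flow now 2.
Augment Depot→HubC→Jct1→Port: bottleneck 7, flow now 9.
Augment Depot→HubC→HubB→Port: bottleneck 5, flow now 14.
No augmenting path remains; maximum flow = 14.
By max-flow min-cut, the minimum cut capacity equals the max flow.
In the residual graph, reachable from Depot: {Depot}.
Min-cut edges: Depot→Jct3 (2), Depot→HubC (12); capacity 2 + 12 = 14.

14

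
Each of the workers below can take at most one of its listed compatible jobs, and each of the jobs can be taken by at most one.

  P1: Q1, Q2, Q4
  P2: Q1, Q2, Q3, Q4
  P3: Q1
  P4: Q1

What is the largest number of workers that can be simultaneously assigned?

3

Unit-capacity flow: source→left, listed edges, right→sink; max matching = max flow.
Augmenting path P1→Q1 (+1); matched 1.
Augmenting path P2→Q2 (+1); matched 2.
Augmenting path P3→Q1→P1→Q4 (+1); matched 3.
No augmenting path remains; maximum matching = 3.
König certificate: {P1, P2, Q1} is a vertex cover of size 3 (every listed pair touches it), so no matching can be larger.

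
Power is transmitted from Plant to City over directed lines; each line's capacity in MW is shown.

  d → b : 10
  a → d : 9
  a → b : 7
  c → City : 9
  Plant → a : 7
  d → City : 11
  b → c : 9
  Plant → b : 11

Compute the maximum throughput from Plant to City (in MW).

Augment Plant→a→d→City: bottleneck 7, flow now 7.
Augment Plant→b→c→City: bottleneck 9, flow now 16.
No augmenting path remains; maximum flow = 16.
In the residual graph, reachable from Plant: {Plant, b}.
Min-cut edges: Plant→a (7), b→c (9); capacity 7 + 9 = 16.
This cut is saturated, so no flow can exceed 16.

16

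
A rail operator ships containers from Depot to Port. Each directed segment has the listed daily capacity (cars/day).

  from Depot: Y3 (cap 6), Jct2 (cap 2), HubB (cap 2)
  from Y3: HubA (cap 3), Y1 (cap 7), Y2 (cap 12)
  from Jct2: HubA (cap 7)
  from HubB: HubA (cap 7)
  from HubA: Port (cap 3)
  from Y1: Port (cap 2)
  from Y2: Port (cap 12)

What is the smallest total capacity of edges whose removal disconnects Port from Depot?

9

Augment Depot→Y3→HubA→Port: bottleneck 3, flow now 3.
Augment Depot→Y3→Y1→Port: bottleneck 2, flow now 5.
Augment Depot→Y3→Y2→Port: bottleneck 1, flow now 6.
Augment Depot→Jct2→HubA→Y3→Y2→Port: bottleneck 2, flow now 8. (uses reverse residual edge)
Augment Depot→HubB→HubA→Y3→Y2→Port: bottleneck 1, flow now 9. (uses reverse residual edge)
No augmenting path remains; maximum flow = 9.
By max-flow min-cut, the minimum cut capacity equals the max flow.
In the residual graph, reachable from Depot: {Depot, Jct2, HubB, HubA}.
Min-cut edges: Depot→Y3 (6), HubA→Port (3); capacity 6 + 3 = 9.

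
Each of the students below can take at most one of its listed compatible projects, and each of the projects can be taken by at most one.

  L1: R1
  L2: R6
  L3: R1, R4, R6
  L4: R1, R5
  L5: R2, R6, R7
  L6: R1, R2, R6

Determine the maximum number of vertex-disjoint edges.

Unit-capacity flow: source→left, listed edges, right→sink; max matching = max flow.
Augmenting path L1→R1 (+1); matched 1.
Augmenting path L2→R6 (+1); matched 2.
Augmenting path L3→R4 (+1); matched 3.
Augmenting path L4→R5 (+1); matched 4.
Augmenting path L5→R2 (+1); matched 5.
Augmenting path L6→R2→L5→R7 (+1); matched 6.
No augmenting path remains; maximum matching = 6.
König certificate: {L1, L2, L3, L4, L5, L6} is a vertex cover of size 6 (every listed pair touches it), so no matching can be larger.

6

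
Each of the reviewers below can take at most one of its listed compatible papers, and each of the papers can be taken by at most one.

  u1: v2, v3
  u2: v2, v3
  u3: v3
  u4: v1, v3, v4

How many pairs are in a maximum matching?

Unit-capacity flow: source→left, listed edges, right→sink; max matching = max flow.
Augmenting path u1→v2 (+1); matched 1.
Augmenting path u2→v3 (+1); matched 2.
Augmenting path u4→v1 (+1); matched 3.
No augmenting path remains; maximum matching = 3.
König certificate: {u4, v2, v3} is a vertex cover of size 3 (every listed pair touches it), so no matching can be larger.

3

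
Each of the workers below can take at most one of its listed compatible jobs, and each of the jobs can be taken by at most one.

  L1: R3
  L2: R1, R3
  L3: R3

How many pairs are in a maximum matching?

Unit-capacity flow: source→left, listed edges, right→sink; max matching = max flow.
Augmenting path L1→R3 (+1); matched 1.
Augmenting path L2→R1 (+1); matched 2.
No augmenting path remains; maximum matching = 2.
König certificate: {L2, R3} is a vertex cover of size 2 (every listed pair touches it), so no matching can be larger.

2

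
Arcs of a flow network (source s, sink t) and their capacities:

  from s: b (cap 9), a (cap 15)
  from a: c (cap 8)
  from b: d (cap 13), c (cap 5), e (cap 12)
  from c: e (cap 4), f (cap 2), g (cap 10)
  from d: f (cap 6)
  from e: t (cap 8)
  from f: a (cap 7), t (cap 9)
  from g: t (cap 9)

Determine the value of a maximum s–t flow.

Augment s→b→e→t: bottleneck 8, flow now 8.
Augment s→a→c→f→t: bottleneck 2, flow now 10.
Augment s→a→c→g→t: bottleneck 6, flow now 16.
Augment s→b→c→g→t: bottleneck 1, flow now 17.
No augmenting path remains; maximum flow = 17.
In the residual graph, reachable from s: {s, a}.
Min-cut edges: s→b (9), a→c (8); capacity 9 + 8 = 17.
This cut is saturated, so no flow can exceed 17.

17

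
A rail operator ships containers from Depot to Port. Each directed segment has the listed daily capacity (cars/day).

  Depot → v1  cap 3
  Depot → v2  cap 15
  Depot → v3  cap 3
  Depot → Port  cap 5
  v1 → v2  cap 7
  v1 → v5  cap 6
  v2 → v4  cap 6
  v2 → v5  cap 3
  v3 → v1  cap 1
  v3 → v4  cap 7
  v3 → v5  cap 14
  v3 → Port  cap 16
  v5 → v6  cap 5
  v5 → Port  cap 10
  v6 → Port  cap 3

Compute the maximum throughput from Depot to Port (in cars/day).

14

Augment Depot→Port: bottleneck 5, flow now 5.
Augment Depot→v3→Port: bottleneck 3, flow now 8.
Augment Depot→v1→v5→Port: bottleneck 3, flow now 11.
Augment Depot→v2→v5→Port: bottleneck 3, flow now 14.
No augmenting path remains; maximum flow = 14.
In the residual graph, reachable from Depot: {Depot, v2, v4}.
Min-cut edges: Depot→v1 (3), Depot→v3 (3), Depot→Port (5), v2→v5 (3); capacity 3 + 3 + 5 + 3 = 14.
This cut is saturated, so no flow can exceed 14.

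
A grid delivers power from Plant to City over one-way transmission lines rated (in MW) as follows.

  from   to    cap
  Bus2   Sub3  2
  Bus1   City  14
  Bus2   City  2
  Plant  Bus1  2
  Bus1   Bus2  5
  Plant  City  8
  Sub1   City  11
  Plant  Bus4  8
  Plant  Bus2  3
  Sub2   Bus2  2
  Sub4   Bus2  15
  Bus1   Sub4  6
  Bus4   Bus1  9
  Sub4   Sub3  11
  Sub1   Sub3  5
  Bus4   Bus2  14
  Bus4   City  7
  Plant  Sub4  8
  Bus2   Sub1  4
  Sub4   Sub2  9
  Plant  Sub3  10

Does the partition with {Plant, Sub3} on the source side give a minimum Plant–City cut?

No — its capacity is 29, but the minimum cut has capacity 24.

Given cut capacity: 8 + 2 + 8 + 3 + 8 = 29.
Augment Plant→City: bottleneck 8, flow now 8.
Augment Plant→Bus4→City: bottleneck 7, flow now 15.
Augment Plant→Bus1→City: bottleneck 2, flow now 17.
Augment Plant→Bus2→City: bottleneck 2, flow now 19.
Augment Plant→Bus4→Bus1→City: bottleneck 1, flow now 20.
Augment Plant→Bus2→Sub1→City: bottleneck 1, flow now 21.
Augment Plant→Sub4→Bus2→Sub1→City: bottleneck 3, flow now 24.
No augmenting path remains; maximum flow = 24.
In the residual graph, reachable from Plant: {Plant, Sub4, Sub2, Bus2, Sub3}.
Min-cut edges: Plant→Bus4 (8), Plant→Bus1 (2), Plant→City (8), Bus2→Sub1 (4), Bus2→City (2); capacity 8 + 2 + 8 + 4 + 2 = 24.
Cut capacity 29 exceeds the max flow 24, so it is not minimum.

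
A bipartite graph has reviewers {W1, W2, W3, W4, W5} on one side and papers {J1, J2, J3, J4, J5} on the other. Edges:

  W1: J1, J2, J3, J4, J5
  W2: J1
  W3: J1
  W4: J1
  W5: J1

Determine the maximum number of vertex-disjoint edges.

Unit-capacity flow: source→left, listed edges, right→sink; max matching = max flow.
Augmenting path W1→J1 (+1); matched 1.
Augmenting path W2→J1→W1→J2 (+1); matched 2.
No augmenting path remains; maximum matching = 2.
König certificate: {W1, J1} is a vertex cover of size 2 (every listed pair touches it), so no matching can be larger.

2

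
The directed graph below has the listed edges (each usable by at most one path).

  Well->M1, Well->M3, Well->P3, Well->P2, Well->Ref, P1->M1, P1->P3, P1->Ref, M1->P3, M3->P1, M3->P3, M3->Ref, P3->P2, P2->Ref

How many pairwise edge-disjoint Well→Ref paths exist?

Assign every edge capacity 1; by Menger, the answer equals the max flow.
Path Well→Ref (+1); total 1.
Path Well→M3→Ref (+1); total 2.
Path Well→P2→Ref (+1); total 3.
No residual Well→Ref path; max flow = 3.
Certifying cut of size 3: {P2→Ref, Well→M3, Well→Ref}.

3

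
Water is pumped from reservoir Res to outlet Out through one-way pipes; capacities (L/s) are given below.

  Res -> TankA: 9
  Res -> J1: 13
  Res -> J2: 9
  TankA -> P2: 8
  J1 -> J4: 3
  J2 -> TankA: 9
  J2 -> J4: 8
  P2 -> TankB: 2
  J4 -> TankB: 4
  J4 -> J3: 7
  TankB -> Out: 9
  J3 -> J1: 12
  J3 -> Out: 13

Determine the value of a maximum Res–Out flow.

Augment Res→TankA→P2→TankB→Out: bottleneck 2, flow now 2.
Augment Res→J1→J4→TankB→Out: bottleneck 3, flow now 5.
Augment Res→J2→J4→TankB→Out: bottleneck 1, flow now 6.
Augment Res→J2→J4→J3→Out: bottleneck 7, flow now 13.
No augmenting path remains; maximum flow = 13.
In the residual graph, reachable from Res: {Res, TankA, J1, J2, P2}.
Min-cut edges: J1→J4 (3), J2→J4 (8), P2→TankB (2); capacity 3 + 8 + 2 = 13.
This cut is saturated, so no flow can exceed 13.

13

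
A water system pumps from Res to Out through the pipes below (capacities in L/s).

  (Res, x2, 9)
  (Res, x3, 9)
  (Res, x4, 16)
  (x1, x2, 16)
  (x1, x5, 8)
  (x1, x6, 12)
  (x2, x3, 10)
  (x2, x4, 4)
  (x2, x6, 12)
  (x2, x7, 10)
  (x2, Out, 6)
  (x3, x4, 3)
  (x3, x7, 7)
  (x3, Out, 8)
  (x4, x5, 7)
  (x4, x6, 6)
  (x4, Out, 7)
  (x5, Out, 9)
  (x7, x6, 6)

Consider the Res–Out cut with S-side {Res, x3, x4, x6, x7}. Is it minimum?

Given cut capacity: 9 + 8 + 7 + 7 = 31.
Augment Res→x2→Out: bottleneck 6, flow now 6.
Augment Res→x3→Out: bottleneck 8, flow now 14.
Augment Res→x4→Out: bottleneck 7, flow now 21.
Augment Res→x4→x5→Out: bottleneck 7, flow now 28.
No augmenting path remains; maximum flow = 28.
In the residual graph, reachable from Res: {Res, x2, x3, x4, x6, x7}.
Min-cut edges: x2→Out (6), x3→Out (8), x4→x5 (7), x4→Out (7); capacity 6 + 8 + 7 + 7 = 28.
Cut capacity 31 exceeds the max flow 28, so it is not minimum.

No — its capacity is 31, but the minimum cut has capacity 28.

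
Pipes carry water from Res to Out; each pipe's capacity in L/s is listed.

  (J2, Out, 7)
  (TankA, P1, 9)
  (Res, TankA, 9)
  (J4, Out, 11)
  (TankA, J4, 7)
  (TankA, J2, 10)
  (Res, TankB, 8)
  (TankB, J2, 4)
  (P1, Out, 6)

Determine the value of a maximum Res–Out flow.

Augment Res→TankA→J2→Out: bottleneck 7, flow now 7.
Augment Res→TankA→P1→Out: bottleneck 2, flow now 9.
Augment Res→TankB→J2→TankA→P1→Out: bottleneck 4, flow now 13. (uses reverse residual edge)
No augmenting path remains; maximum flow = 13.
In the residual graph, reachable from Res: {Res, TankB}.
Min-cut edges: Res→TankA (9), TankB→J2 (4); capacity 9 + 4 = 13.
This cut is saturated, so no flow can exceed 13.

13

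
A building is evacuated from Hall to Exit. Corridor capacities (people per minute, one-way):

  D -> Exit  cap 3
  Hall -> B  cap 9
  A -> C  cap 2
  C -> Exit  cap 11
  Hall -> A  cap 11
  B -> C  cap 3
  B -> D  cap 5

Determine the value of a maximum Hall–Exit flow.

Augment Hall→A→C→Exit: bottleneck 2, flow now 2.
Augment Hall→B→C→Exit: bottleneck 3, flow now 5.
Augment Hall→B→D→Exit: bottleneck 3, flow now 8.
No augmenting path remains; maximum flow = 8.
In the residual graph, reachable from Hall: {Hall, A, B, D}.
Min-cut edges: A→C (2), B→C (3), D→Exit (3); capacity 2 + 3 + 3 = 8.
This cut is saturated, so no flow can exceed 8.

8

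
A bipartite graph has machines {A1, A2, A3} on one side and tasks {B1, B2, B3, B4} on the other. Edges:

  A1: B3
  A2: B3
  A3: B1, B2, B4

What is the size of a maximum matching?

2

Unit-capacity flow: source→left, listed edges, right→sink; max matching = max flow.
Augmenting path A1→B3 (+1); matched 1.
Augmenting path A3→B1 (+1); matched 2.
No augmenting path remains; maximum matching = 2.
König certificate: {A3, B3} is a vertex cover of size 2 (every listed pair touches it), so no matching can be larger.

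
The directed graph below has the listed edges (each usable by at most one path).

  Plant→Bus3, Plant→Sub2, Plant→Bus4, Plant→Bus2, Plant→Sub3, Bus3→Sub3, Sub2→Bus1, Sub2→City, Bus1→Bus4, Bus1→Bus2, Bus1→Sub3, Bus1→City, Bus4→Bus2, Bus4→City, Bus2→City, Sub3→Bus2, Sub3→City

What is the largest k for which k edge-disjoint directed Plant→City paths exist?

4

Assign every edge capacity 1; by Menger, the answer equals the max flow.
Path Plant→Sub2→City (+1); total 1.
Path Plant→Bus4→City (+1); total 2.
Path Plant→Bus2→City (+1); total 3.
Path Plant→Sub3→City (+1); total 4.
No residual Plant→City path; max flow = 4.
Certifying cut of size 4: {Bus2→City, Plant→Bus4, Plant→Sub2, Sub3→City}.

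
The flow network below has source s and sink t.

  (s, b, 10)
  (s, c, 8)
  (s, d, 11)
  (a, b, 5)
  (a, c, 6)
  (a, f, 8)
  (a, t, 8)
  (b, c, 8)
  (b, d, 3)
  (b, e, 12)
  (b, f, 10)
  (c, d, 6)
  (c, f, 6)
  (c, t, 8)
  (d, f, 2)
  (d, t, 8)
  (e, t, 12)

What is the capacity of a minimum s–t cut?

26

Augment s→c→t: bottleneck 8, flow now 8.
Augment s→d→t: bottleneck 8, flow now 16.
Augment s→b→e→t: bottleneck 10, flow now 26.
No augmenting path remains; maximum flow = 26.
By max-flow min-cut, the minimum cut capacity equals the max flow.
In the residual graph, reachable from s: {s, d, f}.
Min-cut edges: s→b (10), s→c (8), d→t (8); capacity 10 + 8 + 8 = 26.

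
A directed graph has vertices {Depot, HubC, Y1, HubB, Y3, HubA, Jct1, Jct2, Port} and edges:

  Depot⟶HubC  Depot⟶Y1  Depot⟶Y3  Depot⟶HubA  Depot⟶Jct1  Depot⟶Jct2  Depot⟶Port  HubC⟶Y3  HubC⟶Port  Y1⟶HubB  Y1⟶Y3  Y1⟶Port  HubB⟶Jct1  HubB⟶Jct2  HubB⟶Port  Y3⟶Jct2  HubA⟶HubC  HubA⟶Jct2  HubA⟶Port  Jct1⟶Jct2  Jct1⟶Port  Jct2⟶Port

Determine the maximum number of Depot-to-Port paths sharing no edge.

Assign every edge capacity 1; by Menger, the answer equals the max flow.
Path Depot→Port (+1); total 1.
Path Depot→HubC→Port (+1); total 2.
Path Depot→Y1→Port (+1); total 3.
Path Depot→HubA→Port (+1); total 4.
Path Depot→Jct1→Port (+1); total 5.
Path Depot→Jct2→Port (+1); total 6.
No residual Depot→Port path; max flow = 6.
Certifying cut of size 6: {Depot→HubA, Depot→HubC, Depot→Jct1, Depot→Port, Depot→Y1, Jct2→Port}.

6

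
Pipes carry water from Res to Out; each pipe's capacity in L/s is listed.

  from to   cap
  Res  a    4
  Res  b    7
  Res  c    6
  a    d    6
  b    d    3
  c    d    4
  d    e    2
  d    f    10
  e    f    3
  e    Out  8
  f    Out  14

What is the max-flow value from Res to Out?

Augment Res→a→d→e→Out: bottleneck 2, flow now 2.
Augment Res→a→d→f→Out: bottleneck 2, flow now 4.
Augment Res→b→d→f→Out: bottleneck 3, flow now 7.
Augment Res→c→d→f→Out: bottleneck 4, flow now 11.
No augmenting path remains; maximum flow = 11.
In the residual graph, reachable from Res: {Res, b, c}.
Min-cut edges: Res→a (4), b→d (3), c→d (4); capacity 4 + 3 + 4 = 11.
This cut is saturated, so no flow can exceed 11.

11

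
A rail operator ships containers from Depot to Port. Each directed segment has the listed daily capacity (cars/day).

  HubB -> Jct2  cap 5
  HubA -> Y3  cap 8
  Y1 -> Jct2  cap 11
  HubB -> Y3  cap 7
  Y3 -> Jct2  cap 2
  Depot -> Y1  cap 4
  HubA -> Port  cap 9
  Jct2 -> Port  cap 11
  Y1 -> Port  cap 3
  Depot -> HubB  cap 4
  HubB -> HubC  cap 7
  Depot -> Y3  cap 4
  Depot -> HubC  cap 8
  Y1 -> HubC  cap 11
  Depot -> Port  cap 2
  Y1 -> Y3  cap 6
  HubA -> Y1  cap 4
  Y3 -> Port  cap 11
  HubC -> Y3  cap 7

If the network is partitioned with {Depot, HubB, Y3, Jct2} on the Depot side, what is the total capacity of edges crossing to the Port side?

43

Edges leaving {Depot, HubB, Y3, Jct2}: Depot→Y1 (4), Depot→HubC (8), Depot→Port (2), HubB→HubC (7), Y3→Port (11), Jct2→Port (11).
Cut capacity = 4 + 8 + 2 + 7 + 11 + 11 = 43.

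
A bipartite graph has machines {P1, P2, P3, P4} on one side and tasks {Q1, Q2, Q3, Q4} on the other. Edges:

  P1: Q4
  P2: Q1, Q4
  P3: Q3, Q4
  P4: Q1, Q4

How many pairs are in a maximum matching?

Unit-capacity flow: source→left, listed edges, right→sink; max matching = max flow.
Augmenting path P1→Q4 (+1); matched 1.
Augmenting path P2→Q1 (+1); matched 2.
Augmenting path P3→Q3 (+1); matched 3.
No augmenting path remains; maximum matching = 3.
König certificate: {P3, Q1, Q4} is a vertex cover of size 3 (every listed pair touches it), so no matching can be larger.

3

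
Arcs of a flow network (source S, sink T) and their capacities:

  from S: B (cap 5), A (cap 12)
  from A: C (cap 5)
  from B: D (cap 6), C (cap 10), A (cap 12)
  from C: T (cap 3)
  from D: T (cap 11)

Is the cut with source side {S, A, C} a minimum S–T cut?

Given cut capacity: 5 + 3 = 8.
Augment S→A→C→T: bottleneck 3, flow now 3.
Augment S→B→D→T: bottleneck 5, flow now 8.
No augmenting path remains; maximum flow = 8.
Cut capacity 8 equals the max flow, so it is a minimum cut.

Yes — it is a minimum cut (capacity 8).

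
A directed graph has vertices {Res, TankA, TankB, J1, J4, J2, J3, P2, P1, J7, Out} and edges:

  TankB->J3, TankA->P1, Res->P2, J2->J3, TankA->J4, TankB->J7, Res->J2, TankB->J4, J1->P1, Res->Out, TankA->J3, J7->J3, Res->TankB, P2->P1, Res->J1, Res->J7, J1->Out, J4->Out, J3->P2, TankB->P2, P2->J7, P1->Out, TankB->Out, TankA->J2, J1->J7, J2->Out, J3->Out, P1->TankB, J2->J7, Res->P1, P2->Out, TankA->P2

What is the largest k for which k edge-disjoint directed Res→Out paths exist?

Assign every edge capacity 1; by Menger, the answer equals the max flow.
Path Res→Out (+1); total 1.
Path Res→TankB→Out (+1); total 2.
Path Res→J1→Out (+1); total 3.
Path Res→J2→Out (+1); total 4.
Path Res→P2→Out (+1); total 5.
Path Res→P1→Out (+1); total 6.
Path Res→J7→J3→Out (+1); total 7.
No residual Res→Out path; max flow = 7.
Certifying cut of size 7: {Res→J1, Res→J2, Res→J7, Res→Out, Res→P1, Res→P2, Res→TankB}.

7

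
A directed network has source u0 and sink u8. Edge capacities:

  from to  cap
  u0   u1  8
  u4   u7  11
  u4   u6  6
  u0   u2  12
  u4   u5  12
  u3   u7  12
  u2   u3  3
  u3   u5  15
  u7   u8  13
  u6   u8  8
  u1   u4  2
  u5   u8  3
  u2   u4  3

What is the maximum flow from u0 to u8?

Augment u0→u1→u4→u5→u8: bottleneck 2, flow now 2.
Augment u0→u2→u3→u5→u8: bottleneck 1, flow now 3.
Augment u0→u2→u3→u7→u8: bottleneck 2, flow now 5.
Augment u0→u2→u4→u6→u8: bottleneck 3, flow now 8.
No augmenting path remains; maximum flow = 8.
In the residual graph, reachable from u0: {u0, u1, u2}.
Min-cut edges: u1→u4 (2), u2→u3 (3), u2→u4 (3); capacity 2 + 3 + 3 = 8.
This cut is saturated, so no flow can exceed 8.

8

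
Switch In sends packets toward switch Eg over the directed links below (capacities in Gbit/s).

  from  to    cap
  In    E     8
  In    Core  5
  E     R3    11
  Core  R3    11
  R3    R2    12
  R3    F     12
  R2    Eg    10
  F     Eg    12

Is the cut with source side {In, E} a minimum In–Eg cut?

No — its capacity is 16, but the minimum cut has capacity 13.

Given cut capacity: 5 + 11 = 16.
Augment In→E→R3→R2→Eg: bottleneck 8, flow now 8.
Augment In→Core→R3→R2→Eg: bottleneck 2, flow now 10.
Augment In→Core→R3→F→Eg: bottleneck 3, flow now 13.
No augmenting path remains; maximum flow = 13.
In the residual graph, reachable from In: {In}.
Min-cut edges: In→E (8), In→Core (5); capacity 8 + 5 = 13.
Cut capacity 16 exceeds the max flow 13, so it is not minimum.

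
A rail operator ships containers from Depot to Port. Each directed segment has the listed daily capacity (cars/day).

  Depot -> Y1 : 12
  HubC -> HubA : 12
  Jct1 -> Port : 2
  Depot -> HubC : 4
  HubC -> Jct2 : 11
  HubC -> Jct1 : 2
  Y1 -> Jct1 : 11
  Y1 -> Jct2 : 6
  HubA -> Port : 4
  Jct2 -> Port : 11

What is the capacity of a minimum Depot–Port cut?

12

Augment Depot→HubC→HubA→Port: bottleneck 4, flow now 4.
Augment Depot→Y1→Jct2→Port: bottleneck 6, flow now 10.
Augment Depot→Y1→Jct1→Port: bottleneck 2, flow now 12.
No augmenting path remains; maximum flow = 12.
By max-flow min-cut, the minimum cut capacity equals the max flow.
In the residual graph, reachable from Depot: {Depot, Y1, Jct1}.
Min-cut edges: Depot→HubC (4), Y1→Jct2 (6), Jct1→Port (2); capacity 4 + 6 + 2 = 12.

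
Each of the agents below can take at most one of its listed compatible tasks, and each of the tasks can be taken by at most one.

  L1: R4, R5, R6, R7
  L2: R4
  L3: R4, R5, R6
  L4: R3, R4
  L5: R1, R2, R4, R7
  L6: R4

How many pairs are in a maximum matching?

5

Unit-capacity flow: source→left, listed edges, right→sink; max matching = max flow.
Augmenting path L1→R4 (+1); matched 1.
Augmenting path L3→R5 (+1); matched 2.
Augmenting path L4→R3 (+1); matched 3.
Augmenting path L5→R1 (+1); matched 4.
Augmenting path L2→R4→L1→R6 (+1); matched 5.
No augmenting path remains; maximum matching = 5.
König certificate: {L1, L3, L4, L5, R4} is a vertex cover of size 5 (every listed pair touches it), so no matching can be larger.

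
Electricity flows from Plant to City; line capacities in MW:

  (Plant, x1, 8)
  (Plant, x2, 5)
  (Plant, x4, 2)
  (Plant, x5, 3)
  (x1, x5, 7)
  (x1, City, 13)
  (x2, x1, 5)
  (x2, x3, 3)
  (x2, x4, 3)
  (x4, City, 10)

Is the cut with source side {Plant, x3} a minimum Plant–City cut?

Given cut capacity: 8 + 5 + 2 + 3 = 18.
Augment Plant→x1→City: bottleneck 8, flow now 8.
Augment Plant→x4→City: bottleneck 2, flow now 10.
Augment Plant→x2→x1→City: bottleneck 5, flow now 15.
No augmenting path remains; maximum flow = 15.
In the residual graph, reachable from Plant: {Plant, x5}.
Min-cut edges: Plant→x1 (8), Plant→x2 (5), Plant→x4 (2); capacity 8 + 5 + 2 = 15.
Cut capacity 18 exceeds the max flow 15, so it is not minimum.

No — its capacity is 18, but the minimum cut has capacity 15.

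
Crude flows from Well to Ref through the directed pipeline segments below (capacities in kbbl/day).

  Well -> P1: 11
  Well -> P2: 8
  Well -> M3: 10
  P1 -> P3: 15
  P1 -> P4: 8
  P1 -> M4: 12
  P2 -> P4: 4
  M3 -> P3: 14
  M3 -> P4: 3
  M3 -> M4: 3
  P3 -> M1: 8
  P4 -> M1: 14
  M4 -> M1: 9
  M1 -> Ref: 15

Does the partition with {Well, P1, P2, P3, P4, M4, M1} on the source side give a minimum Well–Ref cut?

No — its capacity is 25, but the minimum cut has capacity 15.

Given cut capacity: 10 + 15 = 25.
Augment Well→P1→P3→M1→Ref: bottleneck 8, flow now 8.
Augment Well→P1→P4→M1→Ref: bottleneck 3, flow now 11.
Augment Well→P2→P4→M1→Ref: bottleneck 4, flow now 15.
No augmenting path remains; maximum flow = 15.
In the residual graph, reachable from Well: {Well, P1, P2, M3, P3, P4, M4, M1}.
Min-cut edges: M1→Ref (15); capacity 15 = 15.
Cut capacity 25 exceeds the max flow 15, so it is not minimum.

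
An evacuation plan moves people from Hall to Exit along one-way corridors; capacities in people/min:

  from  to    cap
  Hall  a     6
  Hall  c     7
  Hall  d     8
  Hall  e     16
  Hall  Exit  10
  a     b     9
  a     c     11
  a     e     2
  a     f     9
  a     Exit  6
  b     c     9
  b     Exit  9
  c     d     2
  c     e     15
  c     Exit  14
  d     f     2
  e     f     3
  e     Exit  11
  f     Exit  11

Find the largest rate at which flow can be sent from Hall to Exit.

Augment Hall→Exit: bottleneck 10, flow now 10.
Augment Hall→a→Exit: bottleneck 6, flow now 16.
Augment Hall→c→Exit: bottleneck 7, flow now 23.
Augment Hall→e→Exit: bottleneck 11, flow now 34.
Augment Hall→d→f→Exit: bottleneck 2, flow now 36.
Augment Hall→e→f→Exit: bottleneck 3, flow now 39.
No augmenting path remains; maximum flow = 39.
In the residual graph, reachable from Hall: {Hall, d, e}.
Min-cut edges: Hall→a (6), Hall→c (7), Hall→Exit (10), d→f (2), e→f (3), e→Exit (11); capacity 6 + 7 + 10 + 2 + 3 + 11 = 39.
This cut is saturated, so no flow can exceed 39.

39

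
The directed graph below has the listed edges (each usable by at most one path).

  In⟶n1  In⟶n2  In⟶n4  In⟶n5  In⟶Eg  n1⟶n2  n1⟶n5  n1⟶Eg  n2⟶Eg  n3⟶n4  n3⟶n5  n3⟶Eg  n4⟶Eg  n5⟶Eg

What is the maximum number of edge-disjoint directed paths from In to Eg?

5

Assign every edge capacity 1; by Menger, the answer equals the max flow.
Path In→Eg (+1); total 1.
Path In→n1→Eg (+1); total 2.
Path In→n2→Eg (+1); total 3.
Path In→n4→Eg (+1); total 4.
Path In→n5→Eg (+1); total 5.
No residual In→Eg path; max flow = 5.
Certifying cut of size 5: {In→Eg, In→n1, In→n2, In→n4, In→n5}.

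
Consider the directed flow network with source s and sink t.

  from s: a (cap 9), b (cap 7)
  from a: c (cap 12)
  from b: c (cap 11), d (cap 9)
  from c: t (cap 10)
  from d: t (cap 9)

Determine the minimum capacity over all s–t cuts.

Augment s→a→c→t: bottleneck 9, flow now 9.
Augment s→b→c→t: bottleneck 1, flow now 10.
Augment s→b→d→t: bottleneck 6, flow now 16.
No augmenting path remains; maximum flow = 16.
By max-flow min-cut, the minimum cut capacity equals the max flow.
In the residual graph, reachable from s: {s}.
Min-cut edges: s→a (9), s→b (7); capacity 9 + 7 = 16.

16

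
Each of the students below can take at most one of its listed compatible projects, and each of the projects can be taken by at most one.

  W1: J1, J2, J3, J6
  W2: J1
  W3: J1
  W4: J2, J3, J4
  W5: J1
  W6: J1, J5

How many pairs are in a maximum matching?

Unit-capacity flow: source→left, listed edges, right→sink; max matching = max flow.
Augmenting path W1→J1 (+1); matched 1.
Augmenting path W4→J2 (+1); matched 2.
Augmenting path W6→J5 (+1); matched 3.
Augmenting path W2→J1→W1→J3 (+1); matched 4.
No augmenting path remains; maximum matching = 4.
König certificate: {W1, W4, W6, J1} is a vertex cover of size 4 (every listed pair touches it), so no matching can be larger.

4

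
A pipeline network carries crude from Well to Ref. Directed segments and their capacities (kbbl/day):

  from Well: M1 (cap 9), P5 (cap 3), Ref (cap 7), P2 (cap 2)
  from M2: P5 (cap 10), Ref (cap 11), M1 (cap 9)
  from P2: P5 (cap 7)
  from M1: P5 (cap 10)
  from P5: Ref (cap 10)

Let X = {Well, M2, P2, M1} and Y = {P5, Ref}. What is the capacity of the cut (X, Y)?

Edges leaving {Well, M2, P2, M1}: Well→P5 (3), Well→Ref (7), M2→P5 (10), M2→Ref (11), P2→P5 (7), M1→P5 (10).
Cut capacity = 3 + 7 + 10 + 11 + 7 + 10 = 48.

48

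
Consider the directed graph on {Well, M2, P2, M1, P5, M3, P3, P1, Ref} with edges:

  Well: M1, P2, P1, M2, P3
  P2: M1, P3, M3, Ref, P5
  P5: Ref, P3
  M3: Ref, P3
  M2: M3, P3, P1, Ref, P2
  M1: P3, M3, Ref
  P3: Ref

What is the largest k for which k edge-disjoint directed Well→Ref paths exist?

Assign every edge capacity 1; by Menger, the answer equals the max flow.
Path Well→M2→Ref (+1); total 1.
Path Well→P2→Ref (+1); total 2.
Path Well→M1→Ref (+1); total 3.
Path Well→P3→Ref (+1); total 4.
No residual Well→Ref path; max flow = 4.
Certifying cut of size 4: {Well→M1, Well→M2, Well→P2, Well→P3}.

4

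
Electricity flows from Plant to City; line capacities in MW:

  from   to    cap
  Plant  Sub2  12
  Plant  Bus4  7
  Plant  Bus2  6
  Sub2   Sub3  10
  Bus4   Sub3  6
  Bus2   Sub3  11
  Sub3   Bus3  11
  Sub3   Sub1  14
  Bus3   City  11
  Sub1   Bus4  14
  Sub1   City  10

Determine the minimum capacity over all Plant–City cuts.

21

Augment Plant→Sub2→Sub3→Bus3→City: bottleneck 10, flow now 10.
Augment Plant→Bus4→Sub3→Bus3→City: bottleneck 1, flow now 11.
Augment Plant→Bus4→Sub3→Sub1→City: bottleneck 5, flow now 16.
Augment Plant→Bus2→Sub3→Sub1→City: bottleneck 5, flow now 21.
No augmenting path remains; maximum flow = 21.
By max-flow min-cut, the minimum cut capacity equals the max flow.
In the residual graph, reachable from Plant: {Plant, Sub2, Bus4, Bus2, Sub3, Sub1}.
Min-cut edges: Sub3→Bus3 (11), Sub1→City (10); capacity 11 + 10 = 21.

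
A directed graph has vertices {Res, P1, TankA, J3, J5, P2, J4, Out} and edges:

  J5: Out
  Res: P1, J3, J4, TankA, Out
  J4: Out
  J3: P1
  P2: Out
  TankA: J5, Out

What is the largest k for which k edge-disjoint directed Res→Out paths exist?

Assign every edge capacity 1; by Menger, the answer equals the max flow.
Path Res→Out (+1); total 1.
Path Res→TankA→Out (+1); total 2.
Path Res→J4→Out (+1); total 3.
No residual Res→Out path; max flow = 3.
Certifying cut of size 3: {Res→J4, Res→Out, Res→TankA}.

3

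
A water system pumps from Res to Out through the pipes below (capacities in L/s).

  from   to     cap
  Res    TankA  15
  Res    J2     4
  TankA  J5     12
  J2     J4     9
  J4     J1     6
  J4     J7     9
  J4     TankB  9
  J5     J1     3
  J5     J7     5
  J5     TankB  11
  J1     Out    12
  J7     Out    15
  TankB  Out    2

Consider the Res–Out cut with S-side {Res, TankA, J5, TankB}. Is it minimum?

Yes — it is a minimum cut (capacity 14).

Given cut capacity: 4 + 3 + 5 + 2 = 14.
Augment Res→TankA→J5→J1→Out: bottleneck 3, flow now 3.
Augment Res→TankA→J5→J7→Out: bottleneck 5, flow now 8.
Augment Res→TankA→J5→TankB→Out: bottleneck 2, flow now 10.
Augment Res→J2→J4→J1→Out: bottleneck 4, flow now 14.
No augmenting path remains; maximum flow = 14.
Cut capacity 14 equals the max flow, so it is a minimum cut.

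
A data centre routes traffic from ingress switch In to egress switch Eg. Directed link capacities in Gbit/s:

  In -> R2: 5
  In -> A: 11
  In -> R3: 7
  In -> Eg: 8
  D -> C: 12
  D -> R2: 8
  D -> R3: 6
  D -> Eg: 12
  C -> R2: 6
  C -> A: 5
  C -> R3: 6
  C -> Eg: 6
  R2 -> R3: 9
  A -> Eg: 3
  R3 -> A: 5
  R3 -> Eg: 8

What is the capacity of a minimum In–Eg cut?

19

Augment In→Eg: bottleneck 8, flow now 8.
Augment In→A→Eg: bottleneck 3, flow now 11.
Augment In→R3→Eg: bottleneck 7, flow now 18.
Augment In→R2→R3→Eg: bottleneck 1, flow now 19.
No augmenting path remains; maximum flow = 19.
By max-flow min-cut, the minimum cut capacity equals the max flow.
In the residual graph, reachable from In: {In, R2, A, R3}.
Min-cut edges: In→Eg (8), A→Eg (3), R3→Eg (8); capacity 8 + 3 + 8 = 19.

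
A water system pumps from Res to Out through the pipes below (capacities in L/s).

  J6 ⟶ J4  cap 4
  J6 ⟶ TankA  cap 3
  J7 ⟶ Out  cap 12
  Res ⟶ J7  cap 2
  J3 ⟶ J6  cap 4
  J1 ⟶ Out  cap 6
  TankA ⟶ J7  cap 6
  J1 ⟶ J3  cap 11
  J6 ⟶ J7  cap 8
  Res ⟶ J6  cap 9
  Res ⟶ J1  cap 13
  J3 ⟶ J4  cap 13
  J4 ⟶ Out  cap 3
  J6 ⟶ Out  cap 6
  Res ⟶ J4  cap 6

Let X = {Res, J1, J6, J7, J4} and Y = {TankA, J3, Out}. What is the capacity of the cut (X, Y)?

Edges leaving {Res, J1, J6, J7, J4}: J1→J3 (11), J1→Out (6), J6→TankA (3), J6→Out (6), J7→Out (12), J4→Out (3).
Cut capacity = 11 + 6 + 3 + 6 + 12 + 3 = 41.

41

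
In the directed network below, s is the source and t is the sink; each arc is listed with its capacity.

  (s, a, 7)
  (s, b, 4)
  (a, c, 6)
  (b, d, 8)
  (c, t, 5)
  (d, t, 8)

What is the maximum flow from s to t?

Augment s→a→c→t: bottleneck 5, flow now 5.
Augment s→b→d→t: bottleneck 4, flow now 9.
No augmenting path remains; maximum flow = 9.
In the residual graph, reachable from s: {s, a, c}.
Min-cut edges: s→b (4), c→t (5); capacity 4 + 5 = 9.
This cut is saturated, so no flow can exceed 9.

9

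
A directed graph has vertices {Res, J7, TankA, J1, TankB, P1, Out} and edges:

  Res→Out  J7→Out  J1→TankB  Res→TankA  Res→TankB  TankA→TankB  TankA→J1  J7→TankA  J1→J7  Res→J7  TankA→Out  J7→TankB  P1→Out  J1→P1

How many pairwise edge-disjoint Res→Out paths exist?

Assign every edge capacity 1; by Menger, the answer equals the max flow.
Path Res→Out (+1); total 1.
Path Res→J7→Out (+1); total 2.
Path Res→TankA→Out (+1); total 3.
No residual Res→Out path; max flow = 3.
Certifying cut of size 3: {Res→J7, Res→Out, Res→TankA}.

3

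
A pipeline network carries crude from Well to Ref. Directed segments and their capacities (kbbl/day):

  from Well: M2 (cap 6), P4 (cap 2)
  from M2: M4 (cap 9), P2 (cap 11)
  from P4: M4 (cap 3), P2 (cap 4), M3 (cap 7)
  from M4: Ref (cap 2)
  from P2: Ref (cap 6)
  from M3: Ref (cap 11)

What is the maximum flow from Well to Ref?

Augment Well→M2→M4→Ref: bottleneck 2, flow now 2.
Augment Well→M2→P2→Ref: bottleneck 4, flow now 6.
Augment Well→P4→P2→Ref: bottleneck 2, flow now 8.
No augmenting path remains; maximum flow = 8.
In the residual graph, reachable from Well: {Well}.
Min-cut edges: Well→M2 (6), Well→P4 (2); capacity 6 + 2 = 8.
This cut is saturated, so no flow can exceed 8.

8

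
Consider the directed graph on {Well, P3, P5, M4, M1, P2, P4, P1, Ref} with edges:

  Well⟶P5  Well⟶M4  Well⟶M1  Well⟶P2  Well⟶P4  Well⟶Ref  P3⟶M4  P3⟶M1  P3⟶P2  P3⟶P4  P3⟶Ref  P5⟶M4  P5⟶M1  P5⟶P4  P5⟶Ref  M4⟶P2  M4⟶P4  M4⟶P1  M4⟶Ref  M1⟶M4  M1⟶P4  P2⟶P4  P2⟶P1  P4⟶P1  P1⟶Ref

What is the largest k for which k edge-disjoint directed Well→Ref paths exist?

Assign every edge capacity 1; by Menger, the answer equals the max flow.
Path Well→Ref (+1); total 1.
Path Well→P5→Ref (+1); total 2.
Path Well→M4→Ref (+1); total 3.
Path Well→P2→P1→Ref (+1); total 4.
No residual Well→Ref path; max flow = 4.
Certifying cut of size 4: {M4→Ref, P1→Ref, Well→P5, Well→Ref}.

4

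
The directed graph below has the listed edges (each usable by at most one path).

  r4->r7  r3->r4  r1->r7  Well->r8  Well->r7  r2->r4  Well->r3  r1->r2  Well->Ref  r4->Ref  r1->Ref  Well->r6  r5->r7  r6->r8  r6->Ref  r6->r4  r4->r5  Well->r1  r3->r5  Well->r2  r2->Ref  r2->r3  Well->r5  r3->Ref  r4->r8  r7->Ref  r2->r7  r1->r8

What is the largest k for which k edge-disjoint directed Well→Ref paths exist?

6

Assign every edge capacity 1; by Menger, the answer equals the max flow.
Path Well→Ref (+1); total 1.
Path Well→r1→Ref (+1); total 2.
Path Well→r2→Ref (+1); total 3.
Path Well→r3→Ref (+1); total 4.
Path Well→r6→Ref (+1); total 5.
Path Well→r7→Ref (+1); total 6.
No residual Well→Ref path; max flow = 6.
Certifying cut of size 6: {Well→Ref, Well→r1, Well→r2, Well→r3, Well→r6, r7→Ref}.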